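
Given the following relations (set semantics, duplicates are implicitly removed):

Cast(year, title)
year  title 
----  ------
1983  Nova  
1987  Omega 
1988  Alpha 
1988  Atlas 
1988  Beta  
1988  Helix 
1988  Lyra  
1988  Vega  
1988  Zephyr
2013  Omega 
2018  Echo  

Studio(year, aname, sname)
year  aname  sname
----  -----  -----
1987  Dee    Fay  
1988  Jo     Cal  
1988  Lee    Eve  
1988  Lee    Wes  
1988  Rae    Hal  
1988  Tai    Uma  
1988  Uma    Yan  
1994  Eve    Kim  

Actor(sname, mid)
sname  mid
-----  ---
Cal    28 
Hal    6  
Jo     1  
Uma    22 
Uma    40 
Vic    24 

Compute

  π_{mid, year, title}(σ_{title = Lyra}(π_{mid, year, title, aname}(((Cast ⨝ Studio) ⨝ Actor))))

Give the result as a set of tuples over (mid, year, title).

{(22, 1988, Lyra), (28, 1988, Lyra), (40, 1988, Lyra), (6, 1988, Lyra)}

Joining Cast and Studio on year yields {(1987, Omega, Dee, Fay), (1988, Alpha, Jo, Cal), (1988, Alpha, Lee, Eve), (1988, Alpha, Lee, Wes), (1988, Alpha, Rae, Hal), (1988, Alpha, Tai, Uma), (1988, Alpha, Uma, Yan), (1988, Atlas, Jo, Cal), (1988, Atlas, Lee, Eve), (1988, Atlas, Lee, Wes), (1988, Atlas, Rae, Hal), (1988, Atlas, Tai, Uma), (1988, Atlas, Uma, Yan), (1988, Beta, Jo, Cal), (1988, Beta, Lee, Eve), (1988, Beta, Lee, Wes), (1988, Beta, Rae, Hal), (1988, Beta, Tai, Uma), (1988, Beta, Uma, Yan), (1988, Helix, Jo, Cal), (1988, Helix, Lee, Eve), (1988, Helix, Lee, Wes), (1988, Helix, Rae, Hal), (1988, Helix, Tai, Uma), (1988, Helix, Uma, Yan), (1988, Lyra, Jo, Cal), (1988, Lyra, Lee, Eve), (1988, Lyra, Lee, Wes), (1988, Lyra, Rae, Hal), (1988, Lyra, Tai, Uma), (1988, Lyra, Uma, Yan), (1988, Vega, Jo, Cal), (1988, Vega, Lee, Eve), (1988, Vega, Lee, Wes), (1988, Vega, Rae, Hal), (1988, Vega, Tai, Uma), (1988, Vega, Uma, Yan), (1988, Zephyr, Jo, Cal), (1988, Zephyr, Lee, Eve), (1988, Zephyr, Lee, Wes), (1988, Zephyr, Rae, Hal), (1988, Zephyr, Tai, Uma), (1988, Zephyr, Uma, Yan)}.
Joining (Cast ⨝ Studio) and Actor on sname yields {(1988, Alpha, Jo, Cal, 28), (1988, Alpha, Rae, Hal, 6), (1988, Alpha, Tai, Uma, 22), (1988, Alpha, Tai, Uma, 40), (1988, Atlas, Jo, Cal, 28), (1988, Atlas, Rae, Hal, 6), (1988, Atlas, Tai, Uma, 22), (1988, Atlas, Tai, Uma, 40), (1988, Beta, Jo, Cal, 28), (1988, Beta, Rae, Hal, 6), (1988, Beta, Tai, Uma, 22), (1988, Beta, Tai, Uma, 40), (1988, Helix, Jo, Cal, 28), (1988, Helix, Rae, Hal, 6), (1988, Helix, Tai, Uma, 22), (1988, Helix, Tai, Uma, 40), (1988, Lyra, Jo, Cal, 28), (1988, Lyra, Rae, Hal, 6), (1988, Lyra, Tai, Uma, 22), (1988, Lyra, Tai, Uma, 40), (1988, Vega, Jo, Cal, 28), (1988, Vega, Rae, Hal, 6), (1988, Vega, Tai, Uma, 22), (1988, Vega, Tai, Uma, 40), (1988, Zephyr, Jo, Cal, 28), (1988, Zephyr, Rae, Hal, 6), (1988, Zephyr, Tai, Uma, 22), (1988, Zephyr, Tai, Uma, 40)}.
Keep only column(s) mid, year, title, aname: {(22, 1988, Alpha, Tai), (22, 1988, Atlas, Tai), (22, 1988, Beta, Tai), (22, 1988, Helix, Tai), (22, 1988, Lyra, Tai), (22, 1988, Vega, Tai), (22, 1988, Zephyr, Tai), (28, 1988, Alpha, Jo), (28, 1988, Atlas, Jo), (28, 1988, Beta, Jo), (28, 1988, Helix, Jo), (28, 1988, Lyra, Jo), (28, 1988, Vega, Jo), (28, 1988, Zephyr, Jo), (40, 1988, Alpha, Tai), (40, 1988, Atlas, Tai), (40, 1988, Beta, Tai), (40, 1988, Helix, Tai), (40, 1988, Lyra, Tai), (40, 1988, Vega, Tai), (40, 1988, Zephyr, Tai), (6, 1988, Alpha, Rae), (6, 1988, Atlas, Rae), (6, 1988, Beta, Rae), (6, 1988, Helix, Rae), (6, 1988, Lyra, Rae), (6, 1988, Vega, Rae), (6, 1988, Zephyr, Rae)}
σ[title = Lyra]: keep tuples satisfying title = Lyra → {(22, 1988, Lyra, Tai), (28, 1988, Lyra, Jo), (40, 1988, Lyra, Tai), (6, 1988, Lyra, Rae)}
Keep only column(s) mid, year, title: {(22, 1988, Lyra), (28, 1988, Lyra), (40, 1988, Lyra), (6, 1988, Lyra)}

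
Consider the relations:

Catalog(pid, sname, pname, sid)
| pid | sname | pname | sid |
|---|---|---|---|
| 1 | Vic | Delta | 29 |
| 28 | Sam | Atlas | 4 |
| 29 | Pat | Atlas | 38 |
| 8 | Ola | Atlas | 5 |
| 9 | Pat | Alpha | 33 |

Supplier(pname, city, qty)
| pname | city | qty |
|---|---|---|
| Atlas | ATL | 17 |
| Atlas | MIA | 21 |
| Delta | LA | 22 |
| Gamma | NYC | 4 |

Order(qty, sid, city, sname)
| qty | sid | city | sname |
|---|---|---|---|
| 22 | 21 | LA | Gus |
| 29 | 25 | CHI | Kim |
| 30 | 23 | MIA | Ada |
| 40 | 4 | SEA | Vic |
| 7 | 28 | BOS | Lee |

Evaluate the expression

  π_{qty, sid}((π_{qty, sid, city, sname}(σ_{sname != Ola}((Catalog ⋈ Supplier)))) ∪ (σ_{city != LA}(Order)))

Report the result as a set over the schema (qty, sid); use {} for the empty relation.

Natural join on pname: {(1, Vic, Delta, 29, LA, 22), (28, Sam, Atlas, 4, ATL, 17), (28, Sam, Atlas, 4, MIA, 21), (29, Pat, Atlas, 38, ATL, 17), (29, Pat, Atlas, 38, MIA, 21), (8, Ola, Atlas, 5, ATL, 17), (8, Ola, Atlas, 5, MIA, 21)}
Apply σ_{sname != Ola}; surviving tuples: {(1, Vic, Delta, 29, LA, 22), (28, Sam, Atlas, 4, ATL, 17), (28, Sam, Atlas, 4, MIA, 21), (29, Pat, Atlas, 38, ATL, 17), (29, Pat, Atlas, 38, MIA, 21)}
π_{qty, sid, city, sname} gives {(17, 38, ATL, Pat), (17, 4, ATL, Sam), (21, 38, MIA, Pat), (21, 4, MIA, Sam), (22, 29, LA, Vic)}.
Apply σ_{city != LA}; surviving tuples: {(29, 25, CHI, Kim), (30, 23, MIA, Ada), (40, 4, SEA, Vic), (7, 28, BOS, Lee)}
Taking the union: {(17, 38, ATL, Pat), (17, 4, ATL, Sam), (21, 38, MIA, Pat), (21, 4, MIA, Sam), (22, 29, LA, Vic), (29, 25, CHI, Kim), (30, 23, MIA, Ada), (40, 4, SEA, Vic), (7, 28, BOS, Lee)}
π_{qty, sid} gives {(17, 38), (17, 4), (21, 38), (21, 4), (22, 29), (29, 25), (30, 23), (40, 4), (7, 28)}.

{(17, 38), (17, 4), (21, 38), (21, 4), (22, 29), (29, 25), (30, 23), (40, 4), (7, 28)}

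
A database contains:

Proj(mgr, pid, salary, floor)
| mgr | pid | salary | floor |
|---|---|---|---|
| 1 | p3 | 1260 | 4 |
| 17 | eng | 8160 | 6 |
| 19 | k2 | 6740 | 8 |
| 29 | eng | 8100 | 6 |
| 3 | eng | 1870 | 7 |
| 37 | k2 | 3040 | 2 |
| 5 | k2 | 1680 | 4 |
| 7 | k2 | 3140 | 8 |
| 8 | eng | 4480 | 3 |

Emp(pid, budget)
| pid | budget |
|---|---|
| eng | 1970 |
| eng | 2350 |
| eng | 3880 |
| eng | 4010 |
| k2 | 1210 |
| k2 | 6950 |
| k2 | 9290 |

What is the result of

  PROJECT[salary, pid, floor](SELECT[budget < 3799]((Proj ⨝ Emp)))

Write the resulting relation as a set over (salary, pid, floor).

Natural join on pid: {(17, eng, 8160, 6, 1970), (17, eng, 8160, 6, 2350), (17, eng, 8160, 6, 3880), (17, eng, 8160, 6, 4010), (19, k2, 6740, 8, 1210), (19, k2, 6740, 8, 6950), (19, k2, 6740, 8, 9290), (29, eng, 8100, 6, 1970), (29, eng, 8100, 6, 2350), (29, eng, 8100, 6, 3880), (29, eng, 8100, 6, 4010), (3, eng, 1870, 7, 1970), (3, eng, 1870, 7, 2350), (3, eng, 1870, 7, 3880), (3, eng, 1870, 7, 4010), (37, k2, 3040, 2, 1210), (37, k2, 3040, 2, 6950), (37, k2, 3040, 2, 9290), (5, k2, 1680, 4, 1210), (5, k2, 1680, 4, 6950), (5, k2, 1680, 4, 9290), (7, k2, 3140, 8, 1210), (7, k2, 3140, 8, 6950), (7, k2, 3140, 8, 9290), (8, eng, 4480, 3, 1970), (8, eng, 4480, 3, 2350), (8, eng, 4480, 3, 3880), (8, eng, 4480, 3, 4010)}
Apply σ_{budget < 3799}; surviving tuples: {(17, eng, 8160, 6, 1970), (17, eng, 8160, 6, 2350), (19, k2, 6740, 8, 1210), (29, eng, 8100, 6, 1970), (29, eng, 8100, 6, 2350), (3, eng, 1870, 7, 1970), (3, eng, 1870, 7, 2350), (37, k2, 3040, 2, 1210), (5, k2, 1680, 4, 1210), (7, k2, 3140, 8, 1210), (8, eng, 4480, 3, 1970), (8, eng, 4480, 3, 2350)}
π_{salary, pid, floor} gives {(1680, k2, 4), (1870, eng, 7), (3040, k2, 2), (3140, k2, 8), (4480, eng, 3), (6740, k2, 8), (8100, eng, 6), (8160, eng, 6)} (4 duplicate(s) eliminated).

{(1680, k2, 4), (1870, eng, 7), (3040, k2, 2), (3140, k2, 8), (4480, eng, 3), (6740, k2, 8), (8100, eng, 6), (8160, eng, 6)}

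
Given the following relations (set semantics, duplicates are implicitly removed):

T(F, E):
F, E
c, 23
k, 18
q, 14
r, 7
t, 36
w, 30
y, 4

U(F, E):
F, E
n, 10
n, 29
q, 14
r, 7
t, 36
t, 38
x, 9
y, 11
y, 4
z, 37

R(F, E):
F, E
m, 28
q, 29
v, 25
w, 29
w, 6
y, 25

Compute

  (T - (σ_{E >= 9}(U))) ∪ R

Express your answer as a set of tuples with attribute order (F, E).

{(c, 23), (k, 18), (m, 28), (q, 29), (r, 7), (v, 25), (w, 29), (w, 30), (w, 6), (y, 25), (y, 4)}

Filtering on E >= 9 leaves {(n, 10), (n, 29), (q, 14), (t, 36), (t, 38), (x, 9), (y, 11), (z, 37)}.
Taking the difference: {(c, 23), (k, 18), (r, 7), (w, 30), (y, 4)}
Taking the union: {(c, 23), (k, 18), (m, 28), (q, 29), (r, 7), (v, 25), (w, 29), (w, 30), (w, 6), (y, 25), (y, 4)}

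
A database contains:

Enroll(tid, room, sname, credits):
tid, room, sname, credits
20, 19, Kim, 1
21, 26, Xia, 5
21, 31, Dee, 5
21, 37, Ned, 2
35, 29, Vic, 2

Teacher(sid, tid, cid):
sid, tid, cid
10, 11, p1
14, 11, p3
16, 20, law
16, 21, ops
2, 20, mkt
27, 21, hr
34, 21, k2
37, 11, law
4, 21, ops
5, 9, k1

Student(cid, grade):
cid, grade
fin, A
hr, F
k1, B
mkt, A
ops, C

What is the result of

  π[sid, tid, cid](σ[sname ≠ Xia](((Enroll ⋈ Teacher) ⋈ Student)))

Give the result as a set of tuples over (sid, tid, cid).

Joining Enroll and Teacher on tid yields {(20, 19, Kim, 1, 16, law), (20, 19, Kim, 1, 2, mkt), (21, 26, Xia, 5, 16, ops), (21, 26, Xia, 5, 27, hr), (21, 26, Xia, 5, 34, k2), (21, 26, Xia, 5, 4, ops), (21, 31, Dee, 5, 16, ops), (21, 31, Dee, 5, 27, hr), (21, 31, Dee, 5, 34, k2), (21, 31, Dee, 5, 4, ops), (21, 37, Ned, 2, 16, ops), (21, 37, Ned, 2, 27, hr), (21, 37, Ned, 2, 34, k2), (21, 37, Ned, 2, 4, ops)}.
Joining (Enroll ⋈ Teacher) and Student on cid yields {(20, 19, Kim, 1, 2, mkt, A), (21, 26, Xia, 5, 16, ops, C), (21, 26, Xia, 5, 27, hr, F), (21, 26, Xia, 5, 4, ops, C), (21, 31, Dee, 5, 16, ops, C), (21, 31, Dee, 5, 27, hr, F), (21, 31, Dee, 5, 4, ops, C), (21, 37, Ned, 2, 16, ops, C), (21, 37, Ned, 2, 27, hr, F), (21, 37, Ned, 2, 4, ops, C)}.
Filtering on sname ≠ Xia leaves {(20, 19, Kim, 1, 2, mkt, A), (21, 31, Dee, 5, 16, ops, C), (21, 31, Dee, 5, 27, hr, F), (21, 31, Dee, 5, 4, ops, C), (21, 37, Ned, 2, 16, ops, C), (21, 37, Ned, 2, 27, hr, F), (21, 37, Ned, 2, 4, ops, C)}.
π[sid, tid, cid]: project onto (sid, tid, cid) (3 duplicate(s) eliminated) → {(16, 21, ops), (2, 20, mkt), (27, 21, hr), (4, 21, ops)}

{(16, 21, ops), (2, 20, mkt), (27, 21, hr), (4, 21, ops)}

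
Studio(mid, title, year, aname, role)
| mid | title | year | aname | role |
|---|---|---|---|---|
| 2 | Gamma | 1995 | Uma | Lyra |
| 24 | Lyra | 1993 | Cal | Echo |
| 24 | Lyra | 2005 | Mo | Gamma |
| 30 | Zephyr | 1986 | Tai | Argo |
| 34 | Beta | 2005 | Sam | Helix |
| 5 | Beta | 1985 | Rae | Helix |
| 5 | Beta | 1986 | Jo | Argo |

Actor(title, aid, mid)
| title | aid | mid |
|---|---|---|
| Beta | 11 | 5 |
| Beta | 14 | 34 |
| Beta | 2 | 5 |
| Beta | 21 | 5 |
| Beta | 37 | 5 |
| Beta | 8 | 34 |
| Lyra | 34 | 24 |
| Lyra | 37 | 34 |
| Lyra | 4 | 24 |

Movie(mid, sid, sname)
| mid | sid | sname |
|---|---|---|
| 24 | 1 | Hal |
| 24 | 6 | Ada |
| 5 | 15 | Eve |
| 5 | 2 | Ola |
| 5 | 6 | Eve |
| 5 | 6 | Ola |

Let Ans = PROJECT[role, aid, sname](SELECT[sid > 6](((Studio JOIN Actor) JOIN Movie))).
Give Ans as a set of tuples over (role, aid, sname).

Joining Studio and Actor on mid, title yields {(24, Lyra, 1993, Cal, Echo, 34), (24, Lyra, 1993, Cal, Echo, 4), (24, Lyra, 2005, Mo, Gamma, 34), (24, Lyra, 2005, Mo, Gamma, 4), (34, Beta, 2005, Sam, Helix, 14), (34, Beta, 2005, Sam, Helix, 8), (5, Beta, 1985, Rae, Helix, 11), (5, Beta, 1985, Rae, Helix, 2), (5, Beta, 1985, Rae, Helix, 21), (5, Beta, 1985, Rae, Helix, 37), (5, Beta, 1986, Jo, Argo, 11), (5, Beta, 1986, Jo, Argo, 2), (5, Beta, 1986, Jo, Argo, 21), (5, Beta, 1986, Jo, Argo, 37)}.
Joining (Studio JOIN Actor) and Movie on mid yields {(24, Lyra, 1993, Cal, Echo, 34, 1, Hal), (24, Lyra, 1993, Cal, Echo, 34, 6, Ada), (24, Lyra, 1993, Cal, Echo, 4, 1, Hal), (24, Lyra, 1993, Cal, Echo, 4, 6, Ada), (24, Lyra, 2005, Mo, Gamma, 34, 1, Hal), (24, Lyra, 2005, Mo, Gamma, 34, 6, Ada), (24, Lyra, 2005, Mo, Gamma, 4, 1, Hal), (24, Lyra, 2005, Mo, Gamma, 4, 6, Ada), (5, Beta, 1985, Rae, Helix, 11, 15, Eve), (5, Beta, 1985, Rae, Helix, 11, 2, Ola), (5, Beta, 1985, Rae, Helix, 11, 6, Eve), (5, Beta, 1985, Rae, Helix, 11, 6, Ola), (5, Beta, 1985, Rae, Helix, 2, 15, Eve), (5, Beta, 1985, Rae, Helix, 2, 2, Ola), (5, Beta, 1985, Rae, Helix, 2, 6, Eve), (5, Beta, 1985, Rae, Helix, 2, 6, Ola), (5, Beta, 1985, Rae, Helix, 21, 15, Eve), (5, Beta, 1985, Rae, Helix, 21, 2, Ola), (5, Beta, 1985, Rae, Helix, 21, 6, Eve), (5, Beta, 1985, Rae, Helix, 21, 6, Ola), (5, Beta, 1985, Rae, Helix, 37, 15, Eve), (5, Beta, 1985, Rae, Helix, 37, 2, Ola), (5, Beta, 1985, Rae, Helix, 37, 6, Eve), (5, Beta, 1985, Rae, Helix, 37, 6, Ola), (5, Beta, 1986, Jo, Argo, 11, 15, Eve), (5, Beta, 1986, Jo, Argo, 11, 2, Ola), (5, Beta, 1986, Jo, Argo, 11, 6, Eve), (5, Beta, 1986, Jo, Argo, 11, 6, Ola), (5, Beta, 1986, Jo, Argo, 2, 15, Eve), (5, Beta, 1986, Jo, Argo, 2, 2, Ola), (5, Beta, 1986, Jo, Argo, 2, 6, Eve), (5, Beta, 1986, Jo, Argo, 2, 6, Ola), (5, Beta, 1986, Jo, Argo, 21, 15, Eve), (5, Beta, 1986, Jo, Argo, 21, 2, Ola), (5, Beta, 1986, Jo, Argo, 21, 6, Eve), (5, Beta, 1986, Jo, Argo, 21, 6, Ola), (5, Beta, 1986, Jo, Argo, 37, 15, Eve), (5, Beta, 1986, Jo, Argo, 37, 2, Ola), (5, Beta, 1986, Jo, Argo, 37, 6, Eve), (5, Beta, 1986, Jo, Argo, 37, 6, Ola)}.
Selection sid > 6: {(5, Beta, 1985, Rae, Helix, 11, 15, Eve), (5, Beta, 1985, Rae, Helix, 2, 15, Eve), (5, Beta, 1985, Rae, Helix, 21, 15, Eve), (5, Beta, 1985, Rae, Helix, 37, 15, Eve), (5, Beta, 1986, Jo, Argo, 11, 15, Eve), (5, Beta, 1986, Jo, Argo, 2, 15, Eve), (5, Beta, 1986, Jo, Argo, 21, 15, Eve), (5, Beta, 1986, Jo, Argo, 37, 15, Eve)}
π[role, aid, sname]: project onto (role, aid, sname) → {(Argo, 11, Eve), (Argo, 2, Eve), (Argo, 21, Eve), (Argo, 37, Eve), (Helix, 11, Eve), (Helix, 2, Eve), (Helix, 21, Eve), (Helix, 37, Eve)}

{(Argo, 11, Eve), (Argo, 2, Eve), (Argo, 21, Eve), (Argo, 37, Eve), (Helix, 11, Eve), (Helix, 2, Eve), (Helix, 21, Eve), (Helix, 37, Eve)}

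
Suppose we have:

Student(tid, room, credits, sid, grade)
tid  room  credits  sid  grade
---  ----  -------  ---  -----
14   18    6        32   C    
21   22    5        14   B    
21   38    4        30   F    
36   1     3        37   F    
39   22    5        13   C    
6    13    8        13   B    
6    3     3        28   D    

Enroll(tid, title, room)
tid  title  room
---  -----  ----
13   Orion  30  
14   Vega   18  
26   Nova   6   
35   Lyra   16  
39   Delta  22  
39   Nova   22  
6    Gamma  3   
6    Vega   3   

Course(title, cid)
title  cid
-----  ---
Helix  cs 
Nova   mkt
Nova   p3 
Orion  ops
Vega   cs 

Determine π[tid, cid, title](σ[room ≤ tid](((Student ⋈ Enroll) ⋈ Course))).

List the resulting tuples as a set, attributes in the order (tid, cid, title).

{(39, mkt, Nova), (39, p3, Nova), (6, cs, Vega)}

Joining Student and Enroll on tid, room yields {(14, 18, 6, 32, C, Vega), (39, 22, 5, 13, C, Delta), (39, 22, 5, 13, C, Nova), (6, 3, 3, 28, D, Gamma), (6, 3, 3, 28, D, Vega)}.
Joining (Student ⋈ Enroll) and Course on title yields {(14, 18, 6, 32, C, Vega, cs), (39, 22, 5, 13, C, Nova, mkt), (39, 22, 5, 13, C, Nova, p3), (6, 3, 3, 28, D, Vega, cs)}.
Filtering on room ≤ tid leaves {(39, 22, 5, 13, C, Nova, mkt), (39, 22, 5, 13, C, Nova, p3), (6, 3, 3, 28, D, Vega, cs)}.
π_{tid, cid, title} gives {(39, mkt, Nova), (39, p3, Nova), (6, cs, Vega)}.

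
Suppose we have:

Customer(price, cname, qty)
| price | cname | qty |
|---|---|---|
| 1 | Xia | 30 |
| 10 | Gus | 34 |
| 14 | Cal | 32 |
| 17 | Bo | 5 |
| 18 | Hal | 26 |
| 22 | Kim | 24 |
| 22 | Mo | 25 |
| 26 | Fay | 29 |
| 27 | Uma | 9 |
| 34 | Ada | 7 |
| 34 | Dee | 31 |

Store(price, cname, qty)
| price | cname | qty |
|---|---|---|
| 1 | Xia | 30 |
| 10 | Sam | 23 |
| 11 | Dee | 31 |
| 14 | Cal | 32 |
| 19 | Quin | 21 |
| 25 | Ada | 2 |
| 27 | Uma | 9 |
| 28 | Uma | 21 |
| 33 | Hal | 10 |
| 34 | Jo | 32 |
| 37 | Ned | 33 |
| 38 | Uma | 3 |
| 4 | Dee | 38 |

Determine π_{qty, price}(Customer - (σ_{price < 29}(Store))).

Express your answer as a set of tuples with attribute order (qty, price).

Filtering on price < 29 leaves {(1, Xia, 30), (10, Sam, 23), (11, Dee, 31), (14, Cal, 32), (19, Quin, 21), (25, Ada, 2), (27, Uma, 9), (28, Uma, 21), (4, Dee, 38)}.
Difference: {(1, Xia, 30), (10, Gus, 34), (14, Cal, 32), (17, Bo, 5), (18, Hal, 26), (22, Kim, 24), (22, Mo, 25), (26, Fay, 29), (27, Uma, 9), (34, Ada, 7), (34, Dee, 31)} with {(1, Xia, 30), (10, Sam, 23), (11, Dee, 31), (14, Cal, 32), (19, Quin, 21), (25, Ada, 2), (27, Uma, 9), (28, Uma, 21), (4, Dee, 38)} → {(10, Gus, 34), (17, Bo, 5), (18, Hal, 26), (22, Kim, 24), (22, Mo, 25), (26, Fay, 29), (34, Ada, 7), (34, Dee, 31)}
Projecting to qty, price: {(24, 22), (25, 22), (26, 18), (29, 26), (31, 34), (34, 10), (5, 17), (7, 34)}

{(24, 22), (25, 22), (26, 18), (29, 26), (31, 34), (34, 10), (5, 17), (7, 34)}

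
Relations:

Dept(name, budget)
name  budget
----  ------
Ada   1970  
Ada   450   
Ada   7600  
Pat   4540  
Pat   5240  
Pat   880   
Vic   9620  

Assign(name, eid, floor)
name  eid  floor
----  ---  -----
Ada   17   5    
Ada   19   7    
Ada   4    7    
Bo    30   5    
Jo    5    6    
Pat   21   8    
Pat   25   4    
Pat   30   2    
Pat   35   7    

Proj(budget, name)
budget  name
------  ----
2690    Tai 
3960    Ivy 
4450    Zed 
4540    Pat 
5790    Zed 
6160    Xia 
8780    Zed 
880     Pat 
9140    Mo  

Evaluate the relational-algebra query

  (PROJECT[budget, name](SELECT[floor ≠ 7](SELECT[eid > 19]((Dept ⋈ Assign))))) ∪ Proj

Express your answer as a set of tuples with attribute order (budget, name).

{(2690, Tai), (3960, Ivy), (4450, Zed), (4540, Pat), (5240, Pat), (5790, Zed), (6160, Xia), (8780, Zed), (880, Pat), (9140, Mo)}

Natural join on name: {(Ada, 1970, 17, 5), (Ada, 1970, 19, 7), (Ada, 1970, 4, 7), (Ada, 450, 17, 5), (Ada, 450, 19, 7), (Ada, 450, 4, 7), (Ada, 7600, 17, 5), (Ada, 7600, 19, 7), (Ada, 7600, 4, 7), (Pat, 4540, 21, 8), (Pat, 4540, 25, 4), (Pat, 4540, 30, 2), (Pat, 4540, 35, 7), (Pat, 5240, 21, 8), (Pat, 5240, 25, 4), (Pat, 5240, 30, 2), (Pat, 5240, 35, 7), (Pat, 880, 21, 8), (Pat, 880, 25, 4), (Pat, 880, 30, 2), (Pat, 880, 35, 7)}
Filtering on eid > 19 leaves {(Pat, 4540, 21, 8), (Pat, 4540, 25, 4), (Pat, 4540, 30, 2), (Pat, 4540, 35, 7), (Pat, 5240, 21, 8), (Pat, 5240, 25, 4), (Pat, 5240, 30, 2), (Pat, 5240, 35, 7), (Pat, 880, 21, 8), (Pat, 880, 25, 4), (Pat, 880, 30, 2), (Pat, 880, 35, 7)}.
Filtering on floor ≠ 7 leaves {(Pat, 4540, 21, 8), (Pat, 4540, 25, 4), (Pat, 4540, 30, 2), (Pat, 5240, 21, 8), (Pat, 5240, 25, 4), (Pat, 5240, 30, 2), (Pat, 880, 21, 8), (Pat, 880, 25, 4), (Pat, 880, 30, 2)}.
Projecting to budget, name (6 duplicate(s) eliminated): {(4540, Pat), (5240, Pat), (880, Pat)}
Set union of the two operands is {(2690, Tai), (3960, Ivy), (4450, Zed), (4540, Pat), (5240, Pat), (5790, Zed), (6160, Xia), (8780, Zed), (880, Pat), (9140, Mo)}.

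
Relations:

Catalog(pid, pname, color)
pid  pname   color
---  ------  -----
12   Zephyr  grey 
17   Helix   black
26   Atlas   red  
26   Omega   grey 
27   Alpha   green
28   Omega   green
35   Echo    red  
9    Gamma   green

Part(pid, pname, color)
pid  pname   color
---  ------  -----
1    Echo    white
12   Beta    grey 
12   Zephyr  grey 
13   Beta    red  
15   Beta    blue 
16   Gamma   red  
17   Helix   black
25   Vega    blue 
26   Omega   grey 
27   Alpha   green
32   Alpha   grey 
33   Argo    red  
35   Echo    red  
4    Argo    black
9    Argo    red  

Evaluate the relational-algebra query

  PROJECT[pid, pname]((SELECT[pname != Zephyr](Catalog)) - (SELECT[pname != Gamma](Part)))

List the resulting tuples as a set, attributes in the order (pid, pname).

{(26, Atlas), (28, Omega), (9, Gamma)}

Selection pname != Zephyr: {(17, Helix, black), (26, Atlas, red), (26, Omega, grey), (27, Alpha, green), (28, Omega, green), (35, Echo, red), (9, Gamma, green)}
Selection pname != Gamma: {(1, Echo, white), (12, Beta, grey), (12, Zephyr, grey), (13, Beta, red), (15, Beta, blue), (17, Helix, black), (25, Vega, blue), (26, Omega, grey), (27, Alpha, green), (32, Alpha, grey), (33, Argo, red), (35, Echo, red), (4, Argo, black), (9, Argo, red)}
Difference: {(17, Helix, black), (26, Atlas, red), (26, Omega, grey), (27, Alpha, green), (28, Omega, green), (35, Echo, red), (9, Gamma, green)} with {(1, Echo, white), (12, Beta, grey), (12, Zephyr, grey), (13, Beta, red), (15, Beta, blue), (17, Helix, black), (25, Vega, blue), (26, Omega, grey), (27, Alpha, green), (32, Alpha, grey), (33, Argo, red), (35, Echo, red), (4, Argo, black), (9, Argo, red)} → {(26, Atlas, red), (28, Omega, green), (9, Gamma, green)}
Projecting to pid, pname: {(26, Atlas), (28, Omega), (9, Gamma)}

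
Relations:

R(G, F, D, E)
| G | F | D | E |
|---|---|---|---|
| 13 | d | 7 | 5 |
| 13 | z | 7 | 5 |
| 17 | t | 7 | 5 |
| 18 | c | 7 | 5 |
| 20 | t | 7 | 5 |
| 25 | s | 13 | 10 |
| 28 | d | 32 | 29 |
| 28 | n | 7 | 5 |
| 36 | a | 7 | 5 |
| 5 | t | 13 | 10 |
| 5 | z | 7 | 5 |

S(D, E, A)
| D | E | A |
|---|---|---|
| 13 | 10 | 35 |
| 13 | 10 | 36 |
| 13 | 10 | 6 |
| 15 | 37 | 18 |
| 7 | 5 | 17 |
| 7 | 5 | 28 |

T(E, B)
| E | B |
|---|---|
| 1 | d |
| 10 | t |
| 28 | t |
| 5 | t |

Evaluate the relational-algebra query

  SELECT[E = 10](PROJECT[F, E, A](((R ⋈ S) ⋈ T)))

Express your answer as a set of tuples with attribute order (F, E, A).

{(s, 10, 35), (s, 10, 36), (s, 10, 6), (t, 10, 35), (t, 10, 36), (t, 10, 6)}

Joining R and S on D, E yields {(13, d, 7, 5, 17), (13, d, 7, 5, 28), (13, z, 7, 5, 17), (13, z, 7, 5, 28), (17, t, 7, 5, 17), (17, t, 7, 5, 28), (18, c, 7, 5, 17), (18, c, 7, 5, 28), (20, t, 7, 5, 17), (20, t, 7, 5, 28), (25, s, 13, 10, 35), (25, s, 13, 10, 36), (25, s, 13, 10, 6), (28, n, 7, 5, 17), (28, n, 7, 5, 28), (36, a, 7, 5, 17), (36, a, 7, 5, 28), (5, t, 13, 10, 35), (5, t, 13, 10, 36), (5, t, 13, 10, 6), (5, z, 7, 5, 17), (5, z, 7, 5, 28)}.
Joining (R ⋈ S) and T on E yields {(13, d, 7, 5, 17, t), (13, d, 7, 5, 28, t), (13, z, 7, 5, 17, t), (13, z, 7, 5, 28, t), (17, t, 7, 5, 17, t), (17, t, 7, 5, 28, t), (18, c, 7, 5, 17, t), (18, c, 7, 5, 28, t), (20, t, 7, 5, 17, t), (20, t, 7, 5, 28, t), (25, s, 13, 10, 35, t), (25, s, 13, 10, 36, t), (25, s, 13, 10, 6, t), (28, n, 7, 5, 17, t), (28, n, 7, 5, 28, t), (36, a, 7, 5, 17, t), (36, a, 7, 5, 28, t), (5, t, 13, 10, 35, t), (5, t, 13, 10, 36, t), (5, t, 13, 10, 6, t), (5, z, 7, 5, 17, t), (5, z, 7, 5, 28, t)}.
Keep only column(s) F, E, A (4 duplicate(s) eliminated): {(a, 5, 17), (a, 5, 28), (c, 5, 17), (c, 5, 28), (d, 5, 17), (d, 5, 28), (n, 5, 17), (n, 5, 28), (s, 10, 35), (s, 10, 36), (s, 10, 6), (t, 10, 35), (t, 10, 36), (t, 10, 6), (t, 5, 17), (t, 5, 28), (z, 5, 17), (z, 5, 28)}
σ[E = 10]: keep tuples satisfying E = 10 → {(s, 10, 35), (s, 10, 36), (s, 10, 6), (t, 10, 35), (t, 10, 36), (t, 10, 6)}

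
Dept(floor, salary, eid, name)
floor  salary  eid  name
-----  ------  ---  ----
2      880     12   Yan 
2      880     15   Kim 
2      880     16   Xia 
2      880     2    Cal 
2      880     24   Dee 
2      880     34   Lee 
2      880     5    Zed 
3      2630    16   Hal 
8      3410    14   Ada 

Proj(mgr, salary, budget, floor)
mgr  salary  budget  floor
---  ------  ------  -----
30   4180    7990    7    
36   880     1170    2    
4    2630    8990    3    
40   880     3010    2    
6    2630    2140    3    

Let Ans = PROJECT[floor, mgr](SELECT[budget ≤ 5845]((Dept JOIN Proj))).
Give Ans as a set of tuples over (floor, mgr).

Dept ⋈ Proj (natural join on floor, salary): {(2, 880, 12, Yan, 36, 1170), (2, 880, 12, Yan, 40, 3010), (2, 880, 15, Kim, 36, 1170), (2, 880, 15, Kim, 40, 3010), (2, 880, 16, Xia, 36, 1170), (2, 880, 16, Xia, 40, 3010), (2, 880, 2, Cal, 36, 1170), (2, 880, 2, Cal, 40, 3010), (2, 880, 24, Dee, 36, 1170), (2, 880, 24, Dee, 40, 3010), (2, 880, 34, Lee, 36, 1170), (2, 880, 34, Lee, 40, 3010), (2, 880, 5, Zed, 36, 1170), (2, 880, 5, Zed, 40, 3010), (3, 2630, 16, Hal, 4, 8990), (3, 2630, 16, Hal, 6, 2140)}
σ[budget ≤ 5845]: keep tuples satisfying budget ≤ 5845 → {(2, 880, 12, Yan, 36, 1170), (2, 880, 12, Yan, 40, 3010), (2, 880, 15, Kim, 36, 1170), (2, 880, 15, Kim, 40, 3010), (2, 880, 16, Xia, 36, 1170), (2, 880, 16, Xia, 40, 3010), (2, 880, 2, Cal, 36, 1170), (2, 880, 2, Cal, 40, 3010), (2, 880, 24, Dee, 36, 1170), (2, 880, 24, Dee, 40, 3010), (2, 880, 34, Lee, 36, 1170), (2, 880, 34, Lee, 40, 3010), (2, 880, 5, Zed, 36, 1170), (2, 880, 5, Zed, 40, 3010), (3, 2630, 16, Hal, 6, 2140)}
Projecting to floor, mgr (12 duplicate(s) eliminated): {(2, 36), (2, 40), (3, 6)}

{(2, 36), (2, 40), (3, 6)}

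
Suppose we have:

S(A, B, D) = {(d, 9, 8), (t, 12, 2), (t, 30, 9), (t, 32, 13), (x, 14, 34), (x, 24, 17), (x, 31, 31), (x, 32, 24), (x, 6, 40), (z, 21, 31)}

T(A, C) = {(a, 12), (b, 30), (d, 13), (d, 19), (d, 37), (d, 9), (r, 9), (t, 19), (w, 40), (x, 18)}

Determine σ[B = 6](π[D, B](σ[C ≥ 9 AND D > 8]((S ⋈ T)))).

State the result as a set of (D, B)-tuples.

{(40, 6)}

Natural join on A: {(d, 9, 8, 13), (d, 9, 8, 19), (d, 9, 8, 37), (d, 9, 8, 9), (t, 12, 2, 19), (t, 30, 9, 19), (t, 32, 13, 19), (x, 14, 34, 18), (x, 24, 17, 18), (x, 31, 31, 18), (x, 32, 24, 18), (x, 6, 40, 18)}
Apply σ_{C ≥ 9 AND D > 8}; surviving tuples: {(t, 30, 9, 19), (t, 32, 13, 19), (x, 14, 34, 18), (x, 24, 17, 18), (x, 31, 31, 18), (x, 32, 24, 18), (x, 6, 40, 18)}
Projecting to D, B: {(13, 32), (17, 24), (24, 32), (31, 31), (34, 14), (40, 6), (9, 30)}
Apply σ_{B = 6}; surviving tuples: {(40, 6)}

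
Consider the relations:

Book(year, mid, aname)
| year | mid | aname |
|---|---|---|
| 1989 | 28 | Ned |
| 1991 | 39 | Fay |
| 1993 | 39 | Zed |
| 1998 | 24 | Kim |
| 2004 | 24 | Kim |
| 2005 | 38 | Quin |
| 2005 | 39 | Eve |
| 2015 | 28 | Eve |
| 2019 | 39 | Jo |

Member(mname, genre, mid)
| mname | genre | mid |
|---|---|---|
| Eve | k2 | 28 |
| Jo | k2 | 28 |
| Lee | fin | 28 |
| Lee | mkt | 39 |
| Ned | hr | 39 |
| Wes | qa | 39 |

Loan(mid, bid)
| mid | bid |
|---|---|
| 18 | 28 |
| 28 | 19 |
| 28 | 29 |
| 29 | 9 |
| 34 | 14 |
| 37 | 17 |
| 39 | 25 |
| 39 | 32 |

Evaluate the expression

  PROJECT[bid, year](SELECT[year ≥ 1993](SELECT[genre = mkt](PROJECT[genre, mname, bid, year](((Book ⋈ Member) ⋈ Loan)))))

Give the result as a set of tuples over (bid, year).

Book ⋈ Member (natural join on mid): {(1989, 28, Ned, Eve, k2), (1989, 28, Ned, Jo, k2), (1989, 28, Ned, Lee, fin), (1991, 39, Fay, Lee, mkt), (1991, 39, Fay, Ned, hr), (1991, 39, Fay, Wes, qa), (1993, 39, Zed, Lee, mkt), (1993, 39, Zed, Ned, hr), (1993, 39, Zed, Wes, qa), (2005, 39, Eve, Lee, mkt), (2005, 39, Eve, Ned, hr), (2005, 39, Eve, Wes, qa), (2015, 28, Eve, Eve, k2), (2015, 28, Eve, Jo, k2), (2015, 28, Eve, Lee, fin), (2019, 39, Jo, Lee, mkt), (2019, 39, Jo, Ned, hr), (2019, 39, Jo, Wes, qa)}
(Book ⋈ Member) ⋈ Loan (natural join on mid): {(1989, 28, Ned, Eve, k2, 19), (1989, 28, Ned, Eve, k2, 29), (1989, 28, Ned, Jo, k2, 19), (1989, 28, Ned, Jo, k2, 29), (1989, 28, Ned, Lee, fin, 19), (1989, 28, Ned, Lee, fin, 29), (1991, 39, Fay, Lee, mkt, 25), (1991, 39, Fay, Lee, mkt, 32), (1991, 39, Fay, Ned, hr, 25), (1991, 39, Fay, Ned, hr, 32), (1991, 39, Fay, Wes, qa, 25), (1991, 39, Fay, Wes, qa, 32), (1993, 39, Zed, Lee, mkt, 25), (1993, 39, Zed, Lee, mkt, 32), (1993, 39, Zed, Ned, hr, 25), (1993, 39, Zed, Ned, hr, 32), (1993, 39, Zed, Wes, qa, 25), (1993, 39, Zed, Wes, qa, 32), (2005, 39, Eve, Lee, mkt, 25), (2005, 39, Eve, Lee, mkt, 32), (2005, 39, Eve, Ned, hr, 25), (2005, 39, Eve, Ned, hr, 32), (2005, 39, Eve, Wes, qa, 25), (2005, 39, Eve, Wes, qa, 32), (2015, 28, Eve, Eve, k2, 19), (2015, 28, Eve, Eve, k2, 29), (2015, 28, Eve, Jo, k2, 19), (2015, 28, Eve, Jo, k2, 29), (2015, 28, Eve, Lee, fin, 19), (2015, 28, Eve, Lee, fin, 29), (2019, 39, Jo, Lee, mkt, 25), (2019, 39, Jo, Lee, mkt, 32), (2019, 39, Jo, Ned, hr, 25), (2019, 39, Jo, Ned, hr, 32), (2019, 39, Jo, Wes, qa, 25), (2019, 39, Jo, Wes, qa, 32)}
Projecting to genre, mname, bid, year: {(fin, Lee, 19, 1989), (fin, Lee, 19, 2015), (fin, Lee, 29, 1989), (fin, Lee, 29, 2015), (hr, Ned, 25, 1991), (hr, Ned, 25, 1993), (hr, Ned, 25, 2005), (hr, Ned, 25, 2019), (hr, Ned, 32, 1991), (hr, Ned, 32, 1993), (hr, Ned, 32, 2005), (hr, Ned, 32, 2019), (k2, Eve, 19, 1989), (k2, Eve, 19, 2015), (k2, Eve, 29, 1989), (k2, Eve, 29, 2015), (k2, Jo, 19, 1989), (k2, Jo, 19, 2015), (k2, Jo, 29, 1989), (k2, Jo, 29, 2015), (mkt, Lee, 25, 1991), (mkt, Lee, 25, 1993), (mkt, Lee, 25, 2005), (mkt, Lee, 25, 2019), (mkt, Lee, 32, 1991), (mkt, Lee, 32, 1993), (mkt, Lee, 32, 2005), (mkt, Lee, 32, 2019), (qa, Wes, 25, 1991), (qa, Wes, 25, 1993), (qa, Wes, 25, 2005), (qa, Wes, 25, 2019), (qa, Wes, 32, 1991), (qa, Wes, 32, 1993), (qa, Wes, 32, 2005), (qa, Wes, 32, 2019)}
Selection genre = mkt: {(mkt, Lee, 25, 1991), (mkt, Lee, 25, 1993), (mkt, Lee, 25, 2005), (mkt, Lee, 25, 2019), (mkt, Lee, 32, 1991), (mkt, Lee, 32, 1993), (mkt, Lee, 32, 2005), (mkt, Lee, 32, 2019)}
Selection year ≥ 1993: {(mkt, Lee, 25, 1993), (mkt, Lee, 25, 2005), (mkt, Lee, 25, 2019), (mkt, Lee, 32, 1993), (mkt, Lee, 32, 2005), (mkt, Lee, 32, 2019)}
Projecting to bid, year: {(25, 1993), (25, 2005), (25, 2019), (32, 1993), (32, 2005), (32, 2019)}

{(25, 1993), (25, 2005), (25, 2019), (32, 1993), (32, 2005), (32, 2019)}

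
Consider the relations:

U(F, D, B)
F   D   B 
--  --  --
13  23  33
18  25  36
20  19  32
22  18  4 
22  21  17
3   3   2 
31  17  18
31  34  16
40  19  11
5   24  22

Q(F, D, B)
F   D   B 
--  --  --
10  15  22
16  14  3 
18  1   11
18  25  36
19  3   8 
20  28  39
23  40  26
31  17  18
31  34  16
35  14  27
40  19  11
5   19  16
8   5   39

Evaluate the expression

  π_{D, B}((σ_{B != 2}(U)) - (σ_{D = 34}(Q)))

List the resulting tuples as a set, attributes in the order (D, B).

σ[B != 2]: keep tuples satisfying B != 2 → {(13, 23, 33), (18, 25, 36), (20, 19, 32), (22, 18, 4), (22, 21, 17), (31, 17, 18), (31, 34, 16), (40, 19, 11), (5, 24, 22)}
σ[D = 34]: keep tuples satisfying D = 34 → {(31, 34, 16)}
Set difference of the two operands is {(13, 23, 33), (18, 25, 36), (20, 19, 32), (22, 18, 4), (22, 21, 17), (31, 17, 18), (40, 19, 11), (5, 24, 22)}.
π[D, B]: project onto (D, B) → {(17, 18), (18, 4), (19, 11), (19, 32), (21, 17), (23, 33), (24, 22), (25, 36)}

{(17, 18), (18, 4), (19, 11), (19, 32), (21, 17), (23, 33), (24, 22), (25, 36)}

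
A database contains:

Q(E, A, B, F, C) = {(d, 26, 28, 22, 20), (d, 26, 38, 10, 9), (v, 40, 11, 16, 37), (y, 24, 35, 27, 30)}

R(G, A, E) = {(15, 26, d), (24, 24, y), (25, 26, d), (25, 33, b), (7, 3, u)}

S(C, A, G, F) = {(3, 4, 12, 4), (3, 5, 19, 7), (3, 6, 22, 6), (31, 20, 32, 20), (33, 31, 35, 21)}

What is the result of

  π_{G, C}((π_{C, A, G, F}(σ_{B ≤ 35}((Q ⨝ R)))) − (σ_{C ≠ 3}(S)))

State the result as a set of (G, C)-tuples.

{(15, 20), (24, 30), (25, 20)}

Joining Q and R on E, A yields {(d, 26, 28, 22, 20, 15), (d, 26, 28, 22, 20, 25), (d, 26, 38, 10, 9, 15), (d, 26, 38, 10, 9, 25), (y, 24, 35, 27, 30, 24)}.
σ[B ≤ 35]: keep tuples satisfying B ≤ 35 → {(d, 26, 28, 22, 20, 15), (d, 26, 28, 22, 20, 25), (y, 24, 35, 27, 30, 24)}
π[C, A, G, F]: project onto (C, A, G, F) → {(20, 26, 15, 22), (20, 26, 25, 22), (30, 24, 24, 27)}
σ[C ≠ 3]: keep tuples satisfying C ≠ 3 → {(31, 20, 32, 20), (33, 31, 35, 21)}
Set difference of the two operands is {(20, 26, 15, 22), (20, 26, 25, 22), (30, 24, 24, 27)}.
π[G, C]: project onto (G, C) → {(15, 20), (24, 30), (25, 20)}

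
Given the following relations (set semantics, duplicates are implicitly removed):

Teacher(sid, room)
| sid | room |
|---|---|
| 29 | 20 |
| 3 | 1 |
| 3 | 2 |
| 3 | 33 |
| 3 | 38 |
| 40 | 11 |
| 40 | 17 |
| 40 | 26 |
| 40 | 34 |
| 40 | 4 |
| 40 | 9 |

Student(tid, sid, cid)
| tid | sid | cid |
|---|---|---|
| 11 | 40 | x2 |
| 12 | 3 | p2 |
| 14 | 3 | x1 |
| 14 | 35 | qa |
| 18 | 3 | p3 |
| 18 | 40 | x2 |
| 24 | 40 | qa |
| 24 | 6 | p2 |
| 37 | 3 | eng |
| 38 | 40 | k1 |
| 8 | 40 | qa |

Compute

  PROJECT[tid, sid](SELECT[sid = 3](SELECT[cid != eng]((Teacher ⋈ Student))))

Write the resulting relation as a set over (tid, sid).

Natural join on sid: {(3, 1, 12, p2), (3, 1, 14, x1), (3, 1, 18, p3), (3, 1, 37, eng), (3, 2, 12, p2), (3, 2, 14, x1), (3, 2, 18, p3), (3, 2, 37, eng), (3, 33, 12, p2), (3, 33, 14, x1), (3, 33, 18, p3), (3, 33, 37, eng), (3, 38, 12, p2), (3, 38, 14, x1), (3, 38, 18, p3), (3, 38, 37, eng), (40, 11, 11, x2), (40, 11, 18, x2), (40, 11, 24, qa), (40, 11, 38, k1), (40, 11, 8, qa), (40, 17, 11, x2), (40, 17, 18, x2), (40, 17, 24, qa), (40, 17, 38, k1), (40, 17, 8, qa), (40, 26, 11, x2), (40, 26, 18, x2), (40, 26, 24, qa), (40, 26, 38, k1), (40, 26, 8, qa), (40, 34, 11, x2), (40, 34, 18, x2), (40, 34, 24, qa), (40, 34, 38, k1), (40, 34, 8, qa), (40, 4, 11, x2), (40, 4, 18, x2), (40, 4, 24, qa), (40, 4, 38, k1), (40, 4, 8, qa), (40, 9, 11, x2), (40, 9, 18, x2), (40, 9, 24, qa), (40, 9, 38, k1), (40, 9, 8, qa)}
σ[cid != eng]: keep tuples satisfying cid != eng → {(3, 1, 12, p2), (3, 1, 14, x1), (3, 1, 18, p3), (3, 2, 12, p2), (3, 2, 14, x1), (3, 2, 18, p3), (3, 33, 12, p2), (3, 33, 14, x1), (3, 33, 18, p3), (3, 38, 12, p2), (3, 38, 14, x1), (3, 38, 18, p3), (40, 11, 11, x2), (40, 11, 18, x2), (40, 11, 24, qa), (40, 11, 38, k1), (40, 11, 8, qa), (40, 17, 11, x2), (40, 17, 18, x2), (40, 17, 24, qa), (40, 17, 38, k1), (40, 17, 8, qa), (40, 26, 11, x2), (40, 26, 18, x2), (40, 26, 24, qa), (40, 26, 38, k1), (40, 26, 8, qa), (40, 34, 11, x2), (40, 34, 18, x2), (40, 34, 24, qa), (40, 34, 38, k1), (40, 34, 8, qa), (40, 4, 11, x2), (40, 4, 18, x2), (40, 4, 24, qa), (40, 4, 38, k1), (40, 4, 8, qa), (40, 9, 11, x2), (40, 9, 18, x2), (40, 9, 24, qa), (40, 9, 38, k1), (40, 9, 8, qa)}
σ[sid = 3]: keep tuples satisfying sid = 3 → {(3, 1, 12, p2), (3, 1, 14, x1), (3, 1, 18, p3), (3, 2, 12, p2), (3, 2, 14, x1), (3, 2, 18, p3), (3, 33, 12, p2), (3, 33, 14, x1), (3, 33, 18, p3), (3, 38, 12, p2), (3, 38, 14, x1), (3, 38, 18, p3)}
Keep only column(s) tid, sid (9 duplicate(s) eliminated): {(12, 3), (14, 3), (18, 3)}

{(12, 3), (14, 3), (18, 3)}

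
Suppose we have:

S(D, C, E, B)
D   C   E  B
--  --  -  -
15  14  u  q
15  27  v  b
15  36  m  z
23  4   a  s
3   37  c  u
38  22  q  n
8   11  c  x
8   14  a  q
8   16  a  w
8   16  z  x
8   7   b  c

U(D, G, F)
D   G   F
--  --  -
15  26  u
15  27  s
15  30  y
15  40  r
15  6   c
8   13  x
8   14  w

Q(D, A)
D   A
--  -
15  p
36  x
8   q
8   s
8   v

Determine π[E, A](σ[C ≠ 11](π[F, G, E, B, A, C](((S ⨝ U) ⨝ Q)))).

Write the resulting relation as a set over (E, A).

Joining S and U on D yields {(15, 14, u, q, 26, u), (15, 14, u, q, 27, s), (15, 14, u, q, 30, y), (15, 14, u, q, 40, r), (15, 14, u, q, 6, c), (15, 27, v, b, 26, u), (15, 27, v, b, 27, s), (15, 27, v, b, 30, y), (15, 27, v, b, 40, r), (15, 27, v, b, 6, c), (15, 36, m, z, 26, u), (15, 36, m, z, 27, s), (15, 36, m, z, 30, y), (15, 36, m, z, 40, r), (15, 36, m, z, 6, c), (8, 11, c, x, 13, x), (8, 11, c, x, 14, w), (8, 14, a, q, 13, x), (8, 14, a, q, 14, w), (8, 16, a, w, 13, x), (8, 16, a, w, 14, w), (8, 16, z, x, 13, x), (8, 16, z, x, 14, w), (8, 7, b, c, 13, x), (8, 7, b, c, 14, w)}.
Joining (S ⨝ U) and Q on D yields {(15, 14, u, q, 26, u, p), (15, 14, u, q, 27, s, p), (15, 14, u, q, 30, y, p), (15, 14, u, q, 40, r, p), (15, 14, u, q, 6, c, p), (15, 27, v, b, 26, u, p), (15, 27, v, b, 27, s, p), (15, 27, v, b, 30, y, p), (15, 27, v, b, 40, r, p), (15, 27, v, b, 6, c, p), (15, 36, m, z, 26, u, p), (15, 36, m, z, 27, s, p), (15, 36, m, z, 30, y, p), (15, 36, m, z, 40, r, p), (15, 36, m, z, 6, c, p), (8, 11, c, x, 13, x, q), (8, 11, c, x, 13, x, s), (8, 11, c, x, 13, x, v), (8, 11, c, x, 14, w, q), (8, 11, c, x, 14, w, s), (8, 11, c, x, 14, w, v), (8, 14, a, q, 13, x, q), (8, 14, a, q, 13, x, s), (8, 14, a, q, 13, x, v), (8, 14, a, q, 14, w, q), (8, 14, a, q, 14, w, s), (8, 14, a, q, 14, w, v), (8, 16, a, w, 13, x, q), (8, 16, a, w, 13, x, s), (8, 16, a, w, 13, x, v), (8, 16, a, w, 14, w, q), (8, 16, a, w, 14, w, s), (8, 16, a, w, 14, w, v), (8, 16, z, x, 13, x, q), (8, 16, z, x, 13, x, s), (8, 16, z, x, 13, x, v), (8, 16, z, x, 14, w, q), (8, 16, z, x, 14, w, s), (8, 16, z, x, 14, w, v), (8, 7, b, c, 13, x, q), (8, 7, b, c, 13, x, s), (8, 7, b, c, 13, x, v), (8, 7, b, c, 14, w, q), (8, 7, b, c, 14, w, s), (8, 7, b, c, 14, w, v)}.
Keep only column(s) F, G, E, B, A, C: {(c, 6, m, z, p, 36), (c, 6, u, q, p, 14), (c, 6, v, b, p, 27), (r, 40, m, z, p, 36), (r, 40, u, q, p, 14), (r, 40, v, b, p, 27), (s, 27, m, z, p, 36), (s, 27, u, q, p, 14), (s, 27, v, b, p, 27), (u, 26, m, z, p, 36), (u, 26, u, q, p, 14), (u, 26, v, b, p, 27), (w, 14, a, q, q, 14), (w, 14, a, q, s, 14), (w, 14, a, q, v, 14), (w, 14, a, w, q, 16), (w, 14, a, w, s, 16), (w, 14, a, w, v, 16), (w, 14, b, c, q, 7), (w, 14, b, c, s, 7), (w, 14, b, c, v, 7), (w, 14, c, x, q, 11), (w, 14, c, x, s, 11), (w, 14, c, x, v, 11), (w, 14, z, x, q, 16), (w, 14, z, x, s, 16), (w, 14, z, x, v, 16), (x, 13, a, q, q, 14), (x, 13, a, q, s, 14), (x, 13, a, q, v, 14), (x, 13, a, w, q, 16), (x, 13, a, w, s, 16), (x, 13, a, w, v, 16), (x, 13, b, c, q, 7), (x, 13, b, c, s, 7), (x, 13, b, c, v, 7), (x, 13, c, x, q, 11), (x, 13, c, x, s, 11), (x, 13, c, x, v, 11), (x, 13, z, x, q, 16), (x, 13, z, x, s, 16), (x, 13, z, x, v, 16), (y, 30, m, z, p, 36), (y, 30, u, q, p, 14), (y, 30, v, b, p, 27)}
σ[C ≠ 11]: keep tuples satisfying C ≠ 11 → {(c, 6, m, z, p, 36), (c, 6, u, q, p, 14), (c, 6, v, b, p, 27), (r, 40, m, z, p, 36), (r, 40, u, q, p, 14), (r, 40, v, b, p, 27), (s, 27, m, z, p, 36), (s, 27, u, q, p, 14), (s, 27, v, b, p, 27), (u, 26, m, z, p, 36), (u, 26, u, q, p, 14), (u, 26, v, b, p, 27), (w, 14, a, q, q, 14), (w, 14, a, q, s, 14), (w, 14, a, q, v, 14), (w, 14, a, w, q, 16), (w, 14, a, w, s, 16), (w, 14, a, w, v, 16), (w, 14, b, c, q, 7), (w, 14, b, c, s, 7), (w, 14, b, c, v, 7), (w, 14, z, x, q, 16), (w, 14, z, x, s, 16), (w, 14, z, x, v, 16), (x, 13, a, q, q, 14), (x, 13, a, q, s, 14), (x, 13, a, q, v, 14), (x, 13, a, w, q, 16), (x, 13, a, w, s, 16), (x, 13, a, w, v, 16), (x, 13, b, c, q, 7), (x, 13, b, c, s, 7), (x, 13, b, c, v, 7), (x, 13, z, x, q, 16), (x, 13, z, x, s, 16), (x, 13, z, x, v, 16), (y, 30, m, z, p, 36), (y, 30, u, q, p, 14), (y, 30, v, b, p, 27)}
Keep only column(s) E, A (27 duplicate(s) eliminated): {(a, q), (a, s), (a, v), (b, q), (b, s), (b, v), (m, p), (u, p), (v, p), (z, q), (z, s), (z, v)}

{(a, q), (a, s), (a, v), (b, q), (b, s), (b, v), (m, p), (u, p), (v, p), (z, q), (z, s), (z, v)}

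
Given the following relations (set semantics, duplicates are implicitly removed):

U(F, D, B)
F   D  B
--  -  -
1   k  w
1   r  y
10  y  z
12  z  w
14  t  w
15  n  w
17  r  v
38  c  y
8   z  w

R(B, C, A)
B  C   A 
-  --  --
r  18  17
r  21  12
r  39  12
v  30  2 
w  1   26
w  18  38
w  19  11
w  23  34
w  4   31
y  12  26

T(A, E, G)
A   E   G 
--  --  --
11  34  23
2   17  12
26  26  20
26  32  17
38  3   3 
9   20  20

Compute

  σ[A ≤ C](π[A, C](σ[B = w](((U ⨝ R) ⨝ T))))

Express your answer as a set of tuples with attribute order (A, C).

Natural join on B: {(1, k, w, 1, 26), (1, k, w, 18, 38), (1, k, w, 19, 11), (1, k, w, 23, 34), (1, k, w, 4, 31), (1, r, y, 12, 26), (12, z, w, 1, 26), (12, z, w, 18, 38), (12, z, w, 19, 11), (12, z, w, 23, 34), (12, z, w, 4, 31), (14, t, w, 1, 26), (14, t, w, 18, 38), (14, t, w, 19, 11), (14, t, w, 23, 34), (14, t, w, 4, 31), (15, n, w, 1, 26), (15, n, w, 18, 38), (15, n, w, 19, 11), (15, n, w, 23, 34), (15, n, w, 4, 31), (17, r, v, 30, 2), (38, c, y, 12, 26), (8, z, w, 1, 26), (8, z, w, 18, 38), (8, z, w, 19, 11), (8, z, w, 23, 34), (8, z, w, 4, 31)}
Natural join on A: {(1, k, w, 1, 26, 26, 20), (1, k, w, 1, 26, 32, 17), (1, k, w, 18, 38, 3, 3), (1, k, w, 19, 11, 34, 23), (1, r, y, 12, 26, 26, 20), (1, r, y, 12, 26, 32, 17), (12, z, w, 1, 26, 26, 20), (12, z, w, 1, 26, 32, 17), (12, z, w, 18, 38, 3, 3), (12, z, w, 19, 11, 34, 23), (14, t, w, 1, 26, 26, 20), (14, t, w, 1, 26, 32, 17), (14, t, w, 18, 38, 3, 3), (14, t, w, 19, 11, 34, 23), (15, n, w, 1, 26, 26, 20), (15, n, w, 1, 26, 32, 17), (15, n, w, 18, 38, 3, 3), (15, n, w, 19, 11, 34, 23), (17, r, v, 30, 2, 17, 12), (38, c, y, 12, 26, 26, 20), (38, c, y, 12, 26, 32, 17), (8, z, w, 1, 26, 26, 20), (8, z, w, 1, 26, 32, 17), (8, z, w, 18, 38, 3, 3), (8, z, w, 19, 11, 34, 23)}
σ[B = w]: keep tuples satisfying B = w → {(1, k, w, 1, 26, 26, 20), (1, k, w, 1, 26, 32, 17), (1, k, w, 18, 38, 3, 3), (1, k, w, 19, 11, 34, 23), (12, z, w, 1, 26, 26, 20), (12, z, w, 1, 26, 32, 17), (12, z, w, 18, 38, 3, 3), (12, z, w, 19, 11, 34, 23), (14, t, w, 1, 26, 26, 20), (14, t, w, 1, 26, 32, 17), (14, t, w, 18, 38, 3, 3), (14, t, w, 19, 11, 34, 23), (15, n, w, 1, 26, 26, 20), (15, n, w, 1, 26, 32, 17), (15, n, w, 18, 38, 3, 3), (15, n, w, 19, 11, 34, 23), (8, z, w, 1, 26, 26, 20), (8, z, w, 1, 26, 32, 17), (8, z, w, 18, 38, 3, 3), (8, z, w, 19, 11, 34, 23)}
Projecting to A, C (17 duplicate(s) eliminated): {(11, 19), (26, 1), (38, 18)}
σ[A ≤ C]: keep tuples satisfying A ≤ C → {(11, 19)}

{(11, 19)}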